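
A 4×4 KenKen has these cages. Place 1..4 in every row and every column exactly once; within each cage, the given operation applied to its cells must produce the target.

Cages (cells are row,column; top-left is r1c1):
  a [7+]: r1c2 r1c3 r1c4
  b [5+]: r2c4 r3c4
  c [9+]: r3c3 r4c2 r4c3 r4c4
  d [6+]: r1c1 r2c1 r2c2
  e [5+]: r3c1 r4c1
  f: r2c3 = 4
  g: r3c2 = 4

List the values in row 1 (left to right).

3 2 1 4

F is a freebie, which forces r2c3 = 4.
Cage g is given, leaving r3c2 = 4.
Cage a has sum 7; hence r1c4 = 4.
Cage c has sum 9; hence r3c3 = 3.
Row 3 now contains 3; hence r3c4 = 2.
Column 4 already has 2; hence r2c4 = 3.
Row 3 already has 2; hence r3c1 = 1.
The two cells of cage e must have sum 5; hence r4c1 = 4.
3 is placed in column 4; hence r4c4 = 1.
Cage d has sum 6; hence r1c1 = 3.
Column 1 already has 1, which forces r2c1 = 2.
Cage d has sum 6, leaving r2c2 = 1.
Cage c has sum 9, so r4c2 = 3.
Row 4 now contains 1, so r4c3 = 2.
Column 2 already has 1, so r1c2 = 2.
Column 3 now contains 2, which forces r1c3 = 1.
Completed grid: 3 2 1 4 / 2 1 4 3 / 1 4 3 2 / 4 3 2 1.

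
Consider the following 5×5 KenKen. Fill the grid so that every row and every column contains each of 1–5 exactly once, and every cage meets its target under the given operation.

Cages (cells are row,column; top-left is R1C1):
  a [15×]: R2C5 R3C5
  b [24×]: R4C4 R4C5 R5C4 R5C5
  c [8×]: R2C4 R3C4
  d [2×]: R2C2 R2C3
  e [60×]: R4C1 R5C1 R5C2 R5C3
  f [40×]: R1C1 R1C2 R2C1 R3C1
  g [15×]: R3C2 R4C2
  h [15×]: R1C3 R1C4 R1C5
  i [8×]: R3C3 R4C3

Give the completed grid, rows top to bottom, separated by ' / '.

In row 2, 3 can only go at R2C5, so R2C5 = 3.
Column 5 now contains 3, which forces R3C5 = 5.
5 is placed in column 5, leaving R1C5 = 1.
Row 3 now contains 5, which forces R3C2 = 3.
Cage g needs two cells with product 15; hence R4C2 = 5.
Row 2 needs a 5, and only R2C1 is open for it.
The 4 cells of cage f must have product 40, leaving R3C1 = 1.
Cage e has product 60, which forces R5C3 = 5.
Column 3 already has 5, leaving R1C3 = 3.
The 3 cells of cage h must have product 15, which forces R1C4 = 5.
Row 2 needs a 4, and only R2C4 is open for it.
4 is placed in column 4, leaving R3C4 = 2.
2 is placed in row 3, so R3C3 = 4.
Cage i's pair has product 8, which forces R4C3 = 2.
Row 4 now contains 2, so R4C5 = 4.
Column 5 now contains 4, so R5C5 = 2.
Cage d needs two cells with product 2, so R2C2 = 2.
Column 3 already has 2, leaving R2C3 = 1.
Row 4 now contains 4, which forces R4C1 = 3.
3 is placed in row 4, which forces R4C4 = 1.
Cage e has product 60, which forces R5C1 = 4.
Row 5 already has 2, leaving R5C2 = 1.
1 is placed in column 4, so R5C4 = 3.
Column 1 now contains 4; hence R1C1 = 2.
Column 2 already has 2; hence R1C2 = 4.

2 4 3 5 1 / 5 2 1 4 3 / 1 3 4 2 5 / 3 5 2 1 4 / 4 1 5 3 2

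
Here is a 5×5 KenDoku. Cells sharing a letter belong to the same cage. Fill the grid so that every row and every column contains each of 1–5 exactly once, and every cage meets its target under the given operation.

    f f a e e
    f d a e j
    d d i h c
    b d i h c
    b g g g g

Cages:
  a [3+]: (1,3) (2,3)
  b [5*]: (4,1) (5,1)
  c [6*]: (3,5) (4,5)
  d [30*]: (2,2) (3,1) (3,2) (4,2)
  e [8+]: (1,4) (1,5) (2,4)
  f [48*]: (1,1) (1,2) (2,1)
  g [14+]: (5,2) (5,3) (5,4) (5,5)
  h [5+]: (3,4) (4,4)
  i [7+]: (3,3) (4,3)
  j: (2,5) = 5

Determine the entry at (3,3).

Cage f has product 48; hence (1,1) = 3.
Cage f has product 48, leaving (1,2) = 4.
Cage f needs product 48; hence (2,1) = 4.
J is a freebie, leaving (2,5) = 5.
Cage e needs sum 8, which forces (1,4) = 5.
Row 2 needs a 3, and only (2,2) is open for it.
Row 5 needs a 1, and only (5,1) is open for it.
1 is placed in column 1, leaving (4,1) = 5.
5 is placed in column 1, leaving (3,1) = 2.
Cage d needs product 30, which forces (3,2) = 5.
2 is placed in row 3, so (3,5) = 3.
Cage d needs product 30; hence (4,2) = 1.
Column 5 now contains 3, so (4,5) = 2.
Column 2 already has 5; hence (5,2) = 2.
2 is placed in column 5; hence (5,5) = 4.
2 is placed in column 5, leaving (1,5) = 1.
Cage e needs sum 8, so (2,4) = 2.
3 is placed in row 3, so (3,3) = 4.
The two cells of cage h must have sum 5, which forces (3,4) = 1.
Cage i's pair has sum 7, leaving (4,3) = 3.
Cage h's pair has sum 5, so (4,4) = 4.
The 4 cells of cage g must have sum 14; hence (5,3) = 5.
Row 5 now contains 4; hence (5,4) = 3.
1 is placed in row 1, so (1,3) = 2.
Row 2 already has 2, so (2,3) = 1.
Completed grid: 3 4 2 5 1 / 4 3 1 2 5 / 2 5 4 1 3 / 5 1 3 4 2 / 1 2 5 3 4.

4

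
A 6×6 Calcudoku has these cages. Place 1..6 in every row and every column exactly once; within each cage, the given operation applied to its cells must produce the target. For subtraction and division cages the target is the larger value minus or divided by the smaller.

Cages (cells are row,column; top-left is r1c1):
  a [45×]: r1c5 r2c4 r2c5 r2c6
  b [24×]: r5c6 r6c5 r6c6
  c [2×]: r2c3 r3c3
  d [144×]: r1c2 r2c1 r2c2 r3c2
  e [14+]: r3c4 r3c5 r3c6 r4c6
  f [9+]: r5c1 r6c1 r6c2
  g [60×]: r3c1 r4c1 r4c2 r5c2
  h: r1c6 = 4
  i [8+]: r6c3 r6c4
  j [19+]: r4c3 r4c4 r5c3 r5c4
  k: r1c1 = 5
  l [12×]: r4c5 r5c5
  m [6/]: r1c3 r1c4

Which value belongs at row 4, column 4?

Cage k is a single given cell, leaving r1c1 = 5.
Cage a has product 45, so r1c5 = 3.
Cage h is a single given cell; hence r1c6 = 4.
In row 1, 2 can only go at r1c2, so r1c2 = 2.
Row 2 needs a 2, and only r2c3 is open for it.
Column 3 now contains 2; hence r3c3 = 1.
Column 3 already has 1, so r1c3 = 6.
Cage m needs two cells with quotient 6, which forces r1c4 = 1.
In column 4, 2 can only go at r3c4, so r3c4 = 2.
In column 5, 1 can only go at r2c5, so r2c5 = 1.
The only place for 5 in column 5 is r3c5.
Cage e has sum 14; hence r3c6 = 6.
The 4 cells of cage e must have sum 14, so r4c6 = 1.
Cage g needs product 60, leaving r4c2 = 5.
Cage g needs product 60; hence r5c2 = 1.
The 3 cells of cage b must have product 24, leaving r6c5 = 4.
The 4 cells of cage j must have sum 19, so r4c3 = 4.
Cage j needs sum 19; hence r4c4 = 6.
Row 4 now contains 6, so r4c5 = 2.
Cage j needs sum 19, leaving r5c3 = 5.
Cage j needs sum 19, leaving r5c4 = 4.
Column 5 already has 2; hence r5c5 = 6.
Column 3 already has 5; hence r6c3 = 3.
3 is placed in row 6, so r6c4 = 5.
3 is placed in row 6, which forces r6c6 = 2.
Column 4 now contains 5, leaving r2c4 = 3.
Cage a has product 45, so r2c6 = 5.
The 4 cells of cage g must have product 60, which forces r3c1 = 4.
Row 3 now contains 4, leaving r3c2 = 3.
4 is placed in row 4, so r4c1 = 3.
4 is placed in row 5, which forces r5c1 = 2.
2 is placed in column 6, leaving r5c6 = 3.
Row 6 already has 2, so r6c1 = 1.
3 is placed in row 6, so r6c2 = 6.
4 is placed in column 1, so r2c1 = 6.
Column 2 already has 6, so r2c2 = 4.
Filled in: 5 2 6 1 3 4 / 6 4 2 3 1 5 / 4 3 1 2 5 6 / 3 5 4 6 2 1 / 2 1 5 4 6 3 / 1 6 3 5 4 2.

6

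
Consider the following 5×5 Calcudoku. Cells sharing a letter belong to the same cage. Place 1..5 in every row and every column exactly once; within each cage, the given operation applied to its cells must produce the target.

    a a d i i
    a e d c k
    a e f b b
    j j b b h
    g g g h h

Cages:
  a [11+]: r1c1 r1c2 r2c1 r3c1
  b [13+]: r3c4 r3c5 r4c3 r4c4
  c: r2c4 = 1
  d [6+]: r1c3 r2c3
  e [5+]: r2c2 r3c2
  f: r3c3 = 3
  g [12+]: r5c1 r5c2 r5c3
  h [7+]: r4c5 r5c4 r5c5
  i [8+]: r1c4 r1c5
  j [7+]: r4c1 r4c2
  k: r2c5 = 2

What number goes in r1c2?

1

Cage c is a single given cell, so r2c4 = 1.
Cage k is a single given cell, leaving r2c5 = 2.
F is a freebie, so r3c3 = 3.
The only place for 1 in row 5 is r5c5.
The only place for 1 in row 4 is r4c3.
Column 3 already has 1, which forces r1c3 = 2.
The two cells of cage d must have sum 6, leaving r2c3 = 4.
4 is placed in column 3, so r5c3 = 5.
Row 2 now contains 4, leaving r2c2 = 3.
Cage e's pair has sum 5, so r3c2 = 2.
Column 2 now contains 3; hence r5c2 = 4.
Cage a has sum 11; hence r1c1 = 4.
Cage a needs sum 11, leaving r1c2 = 1.
Row 2 now contains 3, so r2c1 = 5.
The 4 cells of cage a must have sum 11; hence r3c1 = 1.
The two cells of cage j must have sum 7, which forces r4c1 = 2.
Column 2 now contains 4, which forces r4c2 = 5.
Cage b has sum 13, so r4c4 = 3.
3 is placed in row 4, leaving r4c5 = 4.
4 is placed in row 5, which forces r5c1 = 3.
Column 4 now contains 3, leaving r5c4 = 2.
Column 4 now contains 3, leaving r1c4 = 5.
Cage i's pair has sum 8; hence r1c5 = 3.
Cage b has sum 13, so r3c4 = 4.
Column 5 now contains 4, so r3c5 = 5.
Completed grid: 4 1 2 5 3 / 5 3 4 1 2 / 1 2 3 4 5 / 2 5 1 3 4 / 3 4 5 2 1.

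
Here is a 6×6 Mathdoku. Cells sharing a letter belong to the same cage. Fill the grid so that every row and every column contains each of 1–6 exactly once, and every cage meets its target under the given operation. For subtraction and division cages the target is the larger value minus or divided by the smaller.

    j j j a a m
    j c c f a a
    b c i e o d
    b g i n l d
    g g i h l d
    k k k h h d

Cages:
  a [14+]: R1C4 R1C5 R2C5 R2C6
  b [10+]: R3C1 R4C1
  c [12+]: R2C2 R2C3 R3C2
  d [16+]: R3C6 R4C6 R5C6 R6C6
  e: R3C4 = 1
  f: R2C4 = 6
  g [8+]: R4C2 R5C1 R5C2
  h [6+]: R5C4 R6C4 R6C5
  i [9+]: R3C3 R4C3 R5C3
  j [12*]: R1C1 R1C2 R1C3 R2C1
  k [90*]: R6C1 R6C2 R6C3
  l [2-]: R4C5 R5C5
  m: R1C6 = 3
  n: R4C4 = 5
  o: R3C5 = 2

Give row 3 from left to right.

6 3 4 1 2 5

M is a freebie, so R1C6 = 3.
Cage f is a single given cell, which forces R2C4 = 6.
Cage e is given, leaving R3C4 = 1.
Cage o is a single given cell, which forces R3C5 = 2.
Cage n is a single given cell, so R4C4 = 5.
Cage j needs product 12, so R2C1 = 1.
The 3 cells of cage h must have sum 6; hence R6C5 = 1.
The only place for 5 in row 1 is R1C5.
Cage a has sum 14; hence R2C5 = 3.
Row 1 needs a 4, and only R1C4 is open for it.
Cage a has sum 14; hence R2C6 = 2.
Cage c needs sum 12, which forces R3C2 = 3.
Row 4 needs a 3, and only R4C3 is open for it.
Cage k needs product 90, which forces R6C1 = 3.
Row 6 already has 3, so R6C4 = 2.
Column 4 now contains 2, which forces R5C4 = 3.
Row 4 needs a 2, and only R4C2 is open for it.
In row 4, 1 can only go at R4C6, so R4C6 = 1.
Row 6 needs a 4, and only R6C6 is open for it.
Column 1 needs a 5, and only R5C1 is open for it.
The 4 cells of cage d must have sum 16, so R3C6 = 5.
Cage g has sum 8, which forces R5C2 = 1.
1 is placed in row 5, which forces R5C3 = 2.
5 is placed in row 5, leaving R5C6 = 6.
Cage j needs product 12; hence R1C1 = 2.
Column 2 now contains 1, so R1C2 = 6.
The 4 cells of cage j must have product 12, leaving R1C3 = 1.
Row 3 already has 5, which forces R3C3 = 4.
The two cells of cage l must have difference 2, which forces R4C5 = 6.
Row 5 already has 6, leaving R5C5 = 4.
6 is placed in column 2, which forces R6C2 = 5.
Row 6 now contains 5, so R6C3 = 6.
5 is placed in column 2, so R2C2 = 4.
4 is placed in column 3, so R2C3 = 5.
Row 3 already has 4, leaving R3C1 = 6.
Row 4 already has 6, so R4C1 = 4.
Completed grid: 2 6 1 4 5 3 / 1 4 5 6 3 2 / 6 3 4 1 2 5 / 4 2 3 5 6 1 / 5 1 2 3 4 6 / 3 5 6 2 1 4.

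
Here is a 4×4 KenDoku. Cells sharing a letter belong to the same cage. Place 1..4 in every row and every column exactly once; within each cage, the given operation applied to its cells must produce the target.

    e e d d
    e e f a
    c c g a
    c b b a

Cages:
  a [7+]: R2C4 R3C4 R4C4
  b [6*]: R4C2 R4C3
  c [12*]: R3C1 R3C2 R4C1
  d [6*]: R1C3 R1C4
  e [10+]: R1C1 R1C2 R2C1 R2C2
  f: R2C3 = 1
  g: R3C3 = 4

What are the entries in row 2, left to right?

2 3 1 4

F is a freebie, so R2C3 = 1.
Cage g is a single given cell, so R3C3 = 4.
Row 4 needs a 1, and only R4C4 is open for it.
The 3 cells of cage a must have sum 7, which forces R2C4 = 4.
Column 4 now contains 1; hence R3C4 = 2.
Cage d's pair has product 6; hence R1C3 = 2.
Column 4 already has 2, which forces R1C4 = 3.
The 3 cells of cage c must have product 12; hence R4C1 = 4.
Column 3 already has 2, which forces R4C3 = 3.
Column 1 already has 4, so R1C1 = 1.
Cage e has sum 10, which forces R1C2 = 4.
1 is placed in column 1, leaving R3C1 = 3.
Row 3 already has 3, which forces R3C2 = 1.
3 is placed in row 4, which forces R4C2 = 2.
3 is placed in column 1, so R2C1 = 2.
Column 2 now contains 2, leaving R2C2 = 3.
Completed grid: 1 4 2 3 / 2 3 1 4 / 3 1 4 2 / 4 2 3 1.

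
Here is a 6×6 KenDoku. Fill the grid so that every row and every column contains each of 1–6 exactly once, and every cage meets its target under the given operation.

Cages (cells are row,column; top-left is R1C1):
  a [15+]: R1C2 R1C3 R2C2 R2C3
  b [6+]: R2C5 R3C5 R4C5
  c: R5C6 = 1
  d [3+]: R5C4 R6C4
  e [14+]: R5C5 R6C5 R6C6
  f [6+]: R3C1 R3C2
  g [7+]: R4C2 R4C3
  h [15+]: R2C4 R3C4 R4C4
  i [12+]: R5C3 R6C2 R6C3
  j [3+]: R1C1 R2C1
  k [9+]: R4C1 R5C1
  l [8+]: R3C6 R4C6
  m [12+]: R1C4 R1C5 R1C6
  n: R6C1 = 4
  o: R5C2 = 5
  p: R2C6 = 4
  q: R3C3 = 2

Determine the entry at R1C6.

Cage p is given, which forces R2C6 = 4.
Q is a freebie; hence R3C3 = 2.
Cage o is a single given cell, leaving R5C2 = 5.
C is a freebie, so R5C6 = 1.
Cage n is given, leaving R6C1 = 4.
Cage f's pair has sum 6, which forces R3C1 = 5.
Cage f needs two cells with sum 6, leaving R3C2 = 1.
1 is placed in row 3, so R3C5 = 3.
Row 3 now contains 3, which forces R3C6 = 6.
1 is placed in row 5; hence R5C4 = 2.
Column 5 already has 3; hence R5C5 = 6.
Cage d's pair has sum 3, which forces R6C4 = 1.
Row 3 already has 6; hence R3C4 = 4.
Cage k needs two cells with sum 9; hence R4C1 = 6.
6 is placed in row 4; hence R4C4 = 5.
Cage l's pair has sum 8; hence R4C6 = 2.
Row 5 now contains 6; hence R5C1 = 3.
3 is placed in row 5, leaving R5C3 = 4.
Cage e has sum 14, which forces R6C5 = 5.
Cage e needs sum 14, leaving R6C6 = 3.
Column 6 now contains 3, which forces R1C6 = 5.
5 is placed in column 4, which forces R2C4 = 6.
Cage b needs sum 6, so R2C5 = 2.
The two cells of cage g must have sum 7, leaving R4C2 = 4.
Cage g needs two cells with sum 7, which forces R4C3 = 3.
Row 4 now contains 2, leaving R4C5 = 1.
Row 6 already has 3, leaving R6C2 = 2.
Row 6 already has 5, which forces R6C3 = 6.
Cage j needs two cells with sum 3; hence R1C1 = 2.
Cage a needs sum 15, so R1C2 = 6.
6 is placed in column 3, leaving R1C3 = 1.
6 is placed in column 4, so R1C4 = 3.
1 is placed in column 5; hence R1C5 = 4.
Row 2 already has 2, so R2C1 = 1.
Row 2 already has 2, leaving R2C2 = 3.
Cage a has sum 15, leaving R2C3 = 5.
Completed grid: 2 6 1 3 4 5 / 1 3 5 6 2 4 / 5 1 2 4 3 6 / 6 4 3 5 1 2 / 3 5 4 2 6 1 / 4 2 6 1 5 3.

5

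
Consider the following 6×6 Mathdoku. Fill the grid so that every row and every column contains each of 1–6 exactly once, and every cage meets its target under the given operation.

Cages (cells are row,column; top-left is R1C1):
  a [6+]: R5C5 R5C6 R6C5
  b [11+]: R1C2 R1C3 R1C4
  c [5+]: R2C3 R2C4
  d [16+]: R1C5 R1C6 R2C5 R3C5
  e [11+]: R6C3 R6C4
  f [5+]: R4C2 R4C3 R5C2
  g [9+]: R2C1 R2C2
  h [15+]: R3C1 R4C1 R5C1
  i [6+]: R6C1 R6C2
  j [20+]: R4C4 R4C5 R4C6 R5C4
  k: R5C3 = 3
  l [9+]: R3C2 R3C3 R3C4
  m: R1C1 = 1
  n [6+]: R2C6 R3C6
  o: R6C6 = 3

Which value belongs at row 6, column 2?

Cage m is given, which forces R1C1 = 1.
Cage k is a single given cell; hence R5C3 = 3.
Cage o is given, leaving R6C6 = 3.
Cage a needs sum 6, so R5C5 = 4.
Cage a has sum 6, leaving R5C6 = 1.
Cage a needs sum 6, so R6C5 = 1.
The 3 cells of cage f must have sum 5; hence R4C2 = 1.
The 3 cells of cage f must have sum 5, which forces R4C3 = 2.
Row 5 now contains 1, leaving R5C2 = 2.
Column 2 already has 2, leaving R6C2 = 4.
Cage b needs sum 11, leaving R1C4 = 2.
Row 6 now contains 4; hence R6C1 = 2.
Row 1 needs a 4, and only R1C3 is open for it.
The 3 cells of cage b must have sum 11, so R1C2 = 5.
Row 1 now contains 5; hence R1C6 = 6.
4 is placed in column 3, leaving R2C3 = 1.
The two cells of cage c must have sum 5, so R2C4 = 4.
4 is placed in row 2; hence R2C6 = 2.
5 is placed in column 2, leaving R3C2 = 3.
Column 3 now contains 1, leaving R3C3 = 5.
Row 3 already has 5, which forces R3C4 = 1.
Column 6 already has 2; hence R3C6 = 4.
Column 6 already has 4; hence R4C6 = 5.
Column 3 now contains 5, leaving R6C3 = 6.
Row 6 already has 6, so R6C4 = 5.
Row 1 now contains 6, so R1C5 = 3.
Cage g's pair has sum 9, so R2C1 = 3.
Column 2 already has 3; hence R2C2 = 6.
Cage d needs sum 16, leaving R2C5 = 5.
Row 3 now contains 4, which forces R3C1 = 6.
Cage d has sum 16, leaving R3C5 = 2.
Cage h needs sum 15, which forces R4C1 = 4.
Cage j has sum 20; hence R4C4 = 3.
The 4 cells of cage j must have sum 20, leaving R4C5 = 6.
The 3 cells of cage h must have sum 15, so R5C1 = 5.
Column 4 already has 5, so R5C4 = 6.
Completed grid: 1 5 4 2 3 6 / 3 6 1 4 5 2 / 6 3 5 1 2 4 / 4 1 2 3 6 5 / 5 2 3 6 4 1 / 2 4 6 5 1 3.

4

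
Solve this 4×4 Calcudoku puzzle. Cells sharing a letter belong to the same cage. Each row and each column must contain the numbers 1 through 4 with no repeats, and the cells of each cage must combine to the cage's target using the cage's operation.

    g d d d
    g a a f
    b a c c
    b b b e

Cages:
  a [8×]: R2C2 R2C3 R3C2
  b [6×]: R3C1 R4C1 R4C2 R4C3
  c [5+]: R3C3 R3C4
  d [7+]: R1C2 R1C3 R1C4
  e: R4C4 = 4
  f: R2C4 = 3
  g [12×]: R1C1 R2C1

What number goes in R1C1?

3

Cage f is a single given cell, so R2C4 = 3.
The 4 cells of cage b must have product 6; hence R3C1 = 1.
Cage e is a single given cell, which forces R4C4 = 4.
Cage g's pair has product 12, so R1C1 = 3.
3 is placed in row 2, leaving R2C1 = 4.
Cage c needs two cells with sum 5, leaving R3C3 = 3.
4 is placed in column 4; hence R3C4 = 2.
Column 1 now contains 3; hence R4C1 = 2.
2 is placed in row 4, leaving R4C3 = 1.
Column 4 now contains 2, which forces R1C4 = 1.
The 3 cells of cage a must have product 8, so R2C2 = 1.
Column 3 already has 1, so R2C3 = 2.
2 is placed in row 3, which forces R3C2 = 4.
Row 4 already has 1, leaving R4C2 = 3.
Column 2 already has 4, which forces R1C2 = 2.
2 is placed in column 3, leaving R1C3 = 4.
The full grid is 3 2 4 1 / 4 1 2 3 / 1 4 3 2 / 2 3 1 4.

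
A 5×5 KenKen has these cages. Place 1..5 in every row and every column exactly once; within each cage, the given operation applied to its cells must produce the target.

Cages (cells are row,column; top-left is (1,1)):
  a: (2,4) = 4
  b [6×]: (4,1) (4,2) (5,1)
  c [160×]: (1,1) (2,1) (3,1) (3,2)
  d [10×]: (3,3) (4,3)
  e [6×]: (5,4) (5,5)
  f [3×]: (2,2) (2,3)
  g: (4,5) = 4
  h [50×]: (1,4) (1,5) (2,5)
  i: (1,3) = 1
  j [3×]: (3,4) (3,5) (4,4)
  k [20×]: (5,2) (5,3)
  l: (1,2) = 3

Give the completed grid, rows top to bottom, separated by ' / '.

4 3 1 5 2 / 2 1 3 4 5 / 5 4 2 3 1 / 3 2 5 1 4 / 1 5 4 2 3

Cage l is a single given cell; hence (1,2) = 3.
I is a freebie, leaving (1,3) = 1.
Cage h has product 50, so (1,4) = 5.
Cage h needs product 50, which forces (1,5) = 2.
3 is placed in column 2, so (2,2) = 1.
1 is placed in column 3, leaving (2,3) = 3.
Cage a is a single given cell; hence (2,4) = 4.
Cage h has product 50, which forces (2,5) = 5.
Cage c has product 160; hence (3,2) = 4.
Cage j has product 3, leaving (3,4) = 3.
Cage j needs product 3, so (3,5) = 1.
Column 2 already has 1, so (4,2) = 2.
Row 4 now contains 2, so (4,3) = 5.
The 3 cells of cage j must have product 3, which forces (4,4) = 1.
Cage g is a single given cell, which forces (4,5) = 4.
Column 2 now contains 4, which forces (5,2) = 5.
5 is placed in column 3; hence (5,3) = 4.
3 is placed in column 4; hence (5,4) = 2.
Column 5 already has 2, so (5,5) = 3.
2 is placed in row 1, so (1,1) = 4.
Row 2 already has 5, which forces (2,1) = 2.
Cage c needs product 160, which forces (3,1) = 5.
5 is placed in column 3; hence (3,3) = 2.
Row 4 now contains 1, so (4,1) = 3.
Row 5 now contains 3; hence (5,1) = 1.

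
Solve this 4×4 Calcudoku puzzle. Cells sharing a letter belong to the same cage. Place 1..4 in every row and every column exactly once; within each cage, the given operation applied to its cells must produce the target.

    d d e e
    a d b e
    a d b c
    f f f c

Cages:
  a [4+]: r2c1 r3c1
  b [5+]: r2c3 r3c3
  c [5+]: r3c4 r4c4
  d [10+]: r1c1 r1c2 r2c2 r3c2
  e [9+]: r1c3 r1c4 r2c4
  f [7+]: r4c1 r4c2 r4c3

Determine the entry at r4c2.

In row 4, 3 can only go at r4c4, so r4c4 = 3.
Cage c's pair has sum 5, so r3c4 = 2.
Cage e has sum 9; hence r1c3 = 4.
Cage e has sum 9, so r1c4 = 1.
2 is placed in column 4; hence r2c4 = 4.
The 4 cells of cage d must have sum 10, which forces r2c2 = 1.
Cage b's pair has sum 5; hence r2c3 = 2.
Cage d has sum 10, so r3c2 = 4.
Cage b's pair has sum 5, which forces r3c3 = 3.
Column 2 now contains 4; hence r4c2 = 2.
2 is placed in column 3; hence r4c3 = 1.
The 4 cells of cage d must have sum 10, so r1c1 = 2.
2 is placed in column 2, leaving r1c2 = 3.
1 is placed in row 2; hence r2c1 = 3.
Row 3 now contains 3, which forces r3c1 = 1.
Row 4 now contains 1, which forces r4c1 = 4.
Filled in: 2 3 4 1 / 3 1 2 4 / 1 4 3 2 / 4 2 1 3.

2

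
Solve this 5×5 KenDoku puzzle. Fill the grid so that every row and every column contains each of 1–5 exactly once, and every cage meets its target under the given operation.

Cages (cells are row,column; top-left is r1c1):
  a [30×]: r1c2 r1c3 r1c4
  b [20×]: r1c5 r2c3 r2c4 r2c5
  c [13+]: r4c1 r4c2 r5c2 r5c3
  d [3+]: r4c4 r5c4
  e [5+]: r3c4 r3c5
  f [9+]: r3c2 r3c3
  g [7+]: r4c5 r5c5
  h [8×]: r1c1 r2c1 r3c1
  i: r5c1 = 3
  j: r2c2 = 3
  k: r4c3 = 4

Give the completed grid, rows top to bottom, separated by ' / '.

4 2 3 5 1 / 2 3 1 4 5 / 1 4 5 3 2 / 5 1 4 2 3 / 3 5 2 1 4

J is a freebie, so r2c2 = 3.
Cage k is a single given cell; hence r4c3 = 4.
I is a freebie, which forces r5c1 = 3.
The two cells of cage f must have sum 9, which forces r3c2 = 4.
4 is placed in column 3, leaving r3c3 = 5.
The 4 cells of cage c must have sum 13, which forces r4c1 = 5.
The 4 cells of cage c must have sum 13, so r5c2 = 5.
Column 2 already has 5, which forces r1c2 = 2.
Cage a has product 30, which forces r1c3 = 3.
Cage a needs product 30; hence r1c4 = 5.
Row 1 now contains 2, leaving r1c5 = 1.
2 is placed in column 2, so r4c2 = 1.
Row 4 now contains 1, which forces r4c4 = 2.
The two cells of cage g must have sum 7, which forces r4c5 = 3.
Column 4 already has 2, so r5c4 = 1.
The two cells of cage g must have sum 7; hence r5c5 = 4.
1 is placed in row 1, which forces r1c1 = 4.
The 4 cells of cage b must have product 20, leaving r2c3 = 1.
1 is placed in column 4; hence r2c4 = 4.
4 is placed in column 5, leaving r2c5 = 5.
Column 4 already has 2; hence r3c4 = 3.
3 is placed in column 5, leaving r3c5 = 2.
1 is placed in row 5, leaving r5c3 = 2.
Row 2 already has 1, leaving r2c1 = 2.
Row 3 now contains 2, so r3c1 = 1.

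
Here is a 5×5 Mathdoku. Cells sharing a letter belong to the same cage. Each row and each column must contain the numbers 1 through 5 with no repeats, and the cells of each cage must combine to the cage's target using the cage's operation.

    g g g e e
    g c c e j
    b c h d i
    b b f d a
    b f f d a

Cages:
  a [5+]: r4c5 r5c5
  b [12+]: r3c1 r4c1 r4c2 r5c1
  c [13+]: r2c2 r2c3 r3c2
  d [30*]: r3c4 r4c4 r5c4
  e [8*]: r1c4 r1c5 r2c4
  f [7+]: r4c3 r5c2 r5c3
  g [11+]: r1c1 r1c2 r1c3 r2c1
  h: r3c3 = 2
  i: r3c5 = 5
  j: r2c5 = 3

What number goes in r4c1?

4

Cage j is a single given cell, so r2c5 = 3.
Cage h is given; hence r3c3 = 2.
I is a freebie, leaving r3c5 = 5.
Row 2 already has 3; hence r2c2 = 5.
Cage c has sum 13, so r2c3 = 4.
5 is placed in row 3, leaving r3c2 = 4.
5 is placed in row 3; hence r3c4 = 3.
Row 3 already has 3, which forces r3c1 = 1.
Column 1 now contains 1; hence r2c1 = 2.
Row 2 already has 2; hence r2c4 = 1.
In row 5, 2 can only go at r5c4, so r5c4 = 2.
Column 4 already has 2, so r1c4 = 4.
Cage e needs product 8; hence r1c5 = 2.
Column 4 already has 2, which forces r4c4 = 5.
5 is placed in row 4; hence r4c1 = 4.
The 4 cells of cage b must have sum 12, leaving r4c2 = 2.
Row 4 now contains 4; hence r4c5 = 1.
The 4 cells of cage b must have sum 12, so r5c1 = 5.
Row 5 already has 5, so r5c3 = 1.
Column 5 now contains 1, which forces r5c5 = 4.
Column 1 now contains 5, so r1c1 = 3.
The 4 cells of cage g must have sum 11, which forces r1c2 = 1.
Cage g has sum 11, leaving r1c3 = 5.
Row 4 now contains 1, leaving r4c3 = 3.
Row 5 now contains 1, so r5c2 = 3.
Filled in: 3 1 5 4 2 / 2 5 4 1 3 / 1 4 2 3 5 / 4 2 3 5 1 / 5 3 1 2 4.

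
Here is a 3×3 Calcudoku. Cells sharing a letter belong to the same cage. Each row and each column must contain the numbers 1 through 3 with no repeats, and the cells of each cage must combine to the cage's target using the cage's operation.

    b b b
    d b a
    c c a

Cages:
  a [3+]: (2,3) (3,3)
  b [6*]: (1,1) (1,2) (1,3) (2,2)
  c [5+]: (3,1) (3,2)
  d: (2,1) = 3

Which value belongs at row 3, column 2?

Cage d is given, which forces (2,1) = 3.
The 4 cells of cage b must have product 6, so (2,2) = 1.
Row 2 now contains 1, so (2,3) = 2.
Column 1 now contains 3, leaving (3,1) = 2.
Row 3 already has 2, leaving (3,2) = 3.
Column 3 now contains 2, leaving (3,3) = 1.
2 is placed in column 1, leaving (1,1) = 1.
Column 2 now contains 3, leaving (1,2) = 2.
1 is placed in column 3, leaving (1,3) = 3.
Filled in: 1 2 3 / 3 1 2 / 2 3 1.

3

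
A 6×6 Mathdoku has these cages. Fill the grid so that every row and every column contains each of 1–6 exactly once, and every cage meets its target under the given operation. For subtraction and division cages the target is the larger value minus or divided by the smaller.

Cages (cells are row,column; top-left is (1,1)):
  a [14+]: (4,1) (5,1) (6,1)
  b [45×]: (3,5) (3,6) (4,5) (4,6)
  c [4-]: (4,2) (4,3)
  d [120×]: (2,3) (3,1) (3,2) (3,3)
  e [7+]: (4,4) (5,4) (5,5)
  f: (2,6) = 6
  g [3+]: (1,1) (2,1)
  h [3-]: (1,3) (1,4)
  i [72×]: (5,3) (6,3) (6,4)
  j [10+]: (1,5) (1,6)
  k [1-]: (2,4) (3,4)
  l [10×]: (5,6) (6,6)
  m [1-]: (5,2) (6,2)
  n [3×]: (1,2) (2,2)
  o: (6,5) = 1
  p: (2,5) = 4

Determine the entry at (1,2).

3

Cage p is given; hence (2,5) = 4.
Cage f is given, so (2,6) = 6.
Cage o is given, so (6,5) = 1.
Column 5 now contains 4, so (1,5) = 6.
6 is placed in column 6, so (1,6) = 4.
Row 1 needs a 3, and only (1,2) is open for it.
Column 2 already has 3, leaving (2,2) = 1.
The two cells of cage g must have sum 3, leaving (1,1) = 1.
1 is placed in row 2, which forces (2,1) = 2.
In row 4, 4 can only go at (4,4), so (4,4) = 4.
The 3 cells of cage e must have sum 7, which forces (5,4) = 1.
Cage e has sum 7, which forces (5,5) = 2.
Row 5 now contains 2, leaving (5,6) = 5.
Column 6 now contains 5, so (6,6) = 2.
Cage m needs two cells with difference 1; hence (6,2) = 5.
The 3 cells of cage a must have sum 14, so (4,1) = 5.
Row 4 already has 5; hence (4,5) = 3.
Row 4 now contains 3, leaving (4,6) = 1.
Column 5 now contains 3, leaving (3,5) = 5.
Column 6 now contains 1, which forces (3,6) = 3.
The 4 cells of cage d must have product 120, which forces (2,3) = 5.
Row 2 now contains 5, so (2,4) = 3.
The 4 cells of cage d must have product 120, leaving (3,3) = 1.
Column 4 already has 3, leaving (6,4) = 6.
5 is placed in column 3; hence (1,3) = 2.
Cage h needs two cells with difference 3, so (1,4) = 5.
6 is placed in column 4, leaving (3,4) = 2.
2 is placed in column 3, so (4,3) = 6.
Cage a has sum 14, so (5,1) = 6.
Row 5 already has 6; hence (5,2) = 4.
Row 5 now contains 4, leaving (5,3) = 3.
6 is placed in row 6; hence (6,1) = 3.
Column 3 already has 3, leaving (6,3) = 4.
6 is placed in column 1, leaving (3,1) = 4.
Column 2 now contains 4, leaving (3,2) = 6.
Row 4 already has 6; hence (4,2) = 2.
Completed grid: 1 3 2 5 6 4 / 2 1 5 3 4 6 / 4 6 1 2 5 3 / 5 2 6 4 3 1 / 6 4 3 1 2 5 / 3 5 4 6 1 2.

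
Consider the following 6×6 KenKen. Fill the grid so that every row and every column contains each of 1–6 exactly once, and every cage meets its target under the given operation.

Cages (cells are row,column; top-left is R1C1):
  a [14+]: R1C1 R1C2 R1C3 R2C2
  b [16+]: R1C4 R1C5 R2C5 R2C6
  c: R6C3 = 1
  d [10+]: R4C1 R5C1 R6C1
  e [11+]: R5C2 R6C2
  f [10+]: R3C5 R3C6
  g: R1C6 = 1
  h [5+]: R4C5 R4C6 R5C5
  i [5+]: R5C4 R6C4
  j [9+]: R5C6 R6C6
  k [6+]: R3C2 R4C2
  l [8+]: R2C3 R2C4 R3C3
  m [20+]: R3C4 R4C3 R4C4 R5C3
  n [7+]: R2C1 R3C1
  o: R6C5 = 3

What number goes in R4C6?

G is a freebie, so R1C6 = 1.
Column 6 already has 1, leaving R4C6 = 2.
C is a freebie; hence R6C3 = 1.
Cage o is a single given cell, leaving R6C5 = 3.
Column 5 already has 3, leaving R4C5 = 1.
Cage h needs sum 5, leaving R5C5 = 2.
Column 4 needs a 5, and only R3C4 is open for it.
The only place for 6 in column 4 is R4C4.
The two cells of cage k must have sum 6, so R3C2 = 2.
Row 3 already has 2, so R3C3 = 3.
The pair R5C2/R6C2 in column 2 holds {5, 6}, which forces R4C2 = 4.
Row 4 now contains 4, leaving R4C3 = 5.
4 is placed in column 2, which forces R1C2 = 3.
Cage n's pair has sum 7, which forces R2C1 = 6.
Cage a needs sum 14, leaving R2C2 = 1.
Row 2 now contains 1, which forces R2C4 = 3.
Row 3 already has 3, which forces R3C1 = 1.
Row 4 already has 5, so R4C1 = 3.
1 is placed in column 1, so R5C1 = 5.
Row 5 now contains 5; hence R5C2 = 6.
Cage m has sum 20, so R5C3 = 4.
3 is placed in column 4; hence R5C4 = 1.
4 is placed in row 5; hence R5C6 = 3.
Column 1 now contains 6; hence R6C1 = 2.
6 is placed in column 2, leaving R6C2 = 5.
Row 6 already has 2, leaving R6C4 = 4.
4 is placed in row 6; hence R6C6 = 6.
Column 1 now contains 6, leaving R1C1 = 4.
Column 3 now contains 4, which forces R1C3 = 6.
Column 4 already has 4; hence R1C4 = 2.
Cage b has sum 16, which forces R1C5 = 5.
Column 3 now contains 4, leaving R2C3 = 2.
The 4 cells of cage b must have sum 16; hence R2C5 = 4.
Cage b has sum 16; hence R2C6 = 5.
The two cells of cage f must have sum 10, so R3C5 = 6.
6 is placed in column 6; hence R3C6 = 4.
Completed grid: 4 3 6 2 5 1 / 6 1 2 3 4 5 / 1 2 3 5 6 4 / 3 4 5 6 1 2 / 5 6 4 1 2 3 / 2 5 1 4 3 6.

2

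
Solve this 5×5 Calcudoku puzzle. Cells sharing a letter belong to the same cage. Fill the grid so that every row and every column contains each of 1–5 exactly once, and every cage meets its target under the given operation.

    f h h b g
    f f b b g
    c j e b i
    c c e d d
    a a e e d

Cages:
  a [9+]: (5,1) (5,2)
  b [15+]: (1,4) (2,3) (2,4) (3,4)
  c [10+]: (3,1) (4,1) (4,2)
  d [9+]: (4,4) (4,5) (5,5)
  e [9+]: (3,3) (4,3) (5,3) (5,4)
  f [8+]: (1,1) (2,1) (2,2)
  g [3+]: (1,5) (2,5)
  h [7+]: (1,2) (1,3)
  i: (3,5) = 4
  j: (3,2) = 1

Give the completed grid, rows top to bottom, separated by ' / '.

3 2 5 4 1 / 1 4 3 5 2 / 5 1 2 3 4 / 2 3 4 1 5 / 4 5 1 2 3

Cage j is given, which forces (3,2) = 1.
Cage i is given, which forces (3,5) = 4.
Column 5 needs a 5, and only (4,5) is open for it.
Column 5 needs a 3, and only (5,5) is open for it.
Cage d needs sum 9, so (4,4) = 1.
Column 4 now contains 1; hence (5,4) = 2.
Cage b has sum 15, so (2,3) = 3.
The 4 cells of cage e must have sum 9; hence (3,3) = 2.
Row 4 now contains 1; hence (4,3) = 4.
Row 5 already has 2, leaving (5,3) = 1.
The two cells of cage h must have sum 7, leaving (1,2) = 2.
Column 3 already has 4, which forces (1,3) = 5.
Row 1 now contains 2, leaving (1,5) = 1.
1 is placed in column 5, so (2,5) = 2.
Cage c needs sum 10, so (3,1) = 5.
Row 3 now contains 5, which forces (3,4) = 3.
2 is placed in column 2, which forces (4,2) = 3.
Column 1 now contains 5, leaving (5,1) = 4.
Row 5 already has 4; hence (5,2) = 5.
Row 1 now contains 1, which forces (1,1) = 3.
Column 4 already has 3; hence (1,4) = 4.
4 is placed in column 1, which forces (2,1) = 1.
Column 2 already has 5, so (2,2) = 4.
The 4 cells of cage b must have sum 15, leaving (2,4) = 5.
3 is placed in row 4, which forces (4,1) = 2.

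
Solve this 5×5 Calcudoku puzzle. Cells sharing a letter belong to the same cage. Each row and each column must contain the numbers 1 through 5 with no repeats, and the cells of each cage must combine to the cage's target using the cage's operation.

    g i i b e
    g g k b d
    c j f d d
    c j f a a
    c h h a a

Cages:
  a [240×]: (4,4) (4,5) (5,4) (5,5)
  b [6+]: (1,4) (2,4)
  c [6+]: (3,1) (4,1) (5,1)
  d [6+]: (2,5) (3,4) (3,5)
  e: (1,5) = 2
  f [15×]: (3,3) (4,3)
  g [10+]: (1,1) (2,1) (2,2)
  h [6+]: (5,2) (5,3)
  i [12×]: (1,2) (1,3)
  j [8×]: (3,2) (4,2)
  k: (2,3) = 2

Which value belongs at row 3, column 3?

Cage e is a single given cell; hence (1,5) = 2.
K is a freebie; hence (2,3) = 2.
The only place for 5 in row 3 is (3,3).
Column 3 now contains 5, which forces (4,3) = 3.
Cage i's pair has product 12, so (1,2) = 3.
Column 3 now contains 3; hence (1,3) = 4.
4 is placed in column 3, which forces (5,3) = 1.
Cage h needs two cells with sum 6; hence (5,2) = 5.
The only place for 3 in row 2 is (2,5).
Cage d needs sum 6, so (3,4) = 2.
Cage d has sum 6, so (3,5) = 1.
Cage a needs product 240; hence (4,4) = 4.
Cage a has product 240; hence (4,5) = 5.
Cage a has product 240, leaving (5,4) = 3.
Column 5 already has 3, leaving (5,5) = 4.
Row 3 now contains 1, which forces (3,1) = 3.
Row 3 already has 2, so (3,2) = 4.
The 3 cells of cage c must have sum 6, so (4,1) = 1.
4 is placed in row 4, which forces (4,2) = 2.
Row 5 now contains 3, leaving (5,1) = 2.
Column 1 now contains 1, so (1,1) = 5.
Row 1 already has 5, so (1,4) = 1.
Cage g needs sum 10, which forces (2,1) = 4.
4 is placed in column 2; hence (2,2) = 1.
Column 4 now contains 1, leaving (2,4) = 5.
The full grid is 5 3 4 1 2 / 4 1 2 5 3 / 3 4 5 2 1 / 1 2 3 4 5 / 2 5 1 3 4.

5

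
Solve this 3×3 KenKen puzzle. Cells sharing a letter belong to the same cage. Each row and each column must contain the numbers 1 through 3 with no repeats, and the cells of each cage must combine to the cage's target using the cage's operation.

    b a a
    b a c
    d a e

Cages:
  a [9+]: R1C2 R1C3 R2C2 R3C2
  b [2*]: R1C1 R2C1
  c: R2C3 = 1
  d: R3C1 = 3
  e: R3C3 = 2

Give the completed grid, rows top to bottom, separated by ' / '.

1 2 3 / 2 3 1 / 3 1 2

Cage a needs sum 9, leaving R1C3 = 3.
C is a freebie, which forces R2C3 = 1.
Cage d is a single given cell, leaving R3C1 = 3.
Cage e is given, so R3C3 = 2.
Cage b needs two cells with product 2, leaving R1C1 = 1.
Cage a has sum 9, so R1C2 = 2.
1 is placed in row 2, which forces R2C1 = 2.
Cage a has sum 9; hence R2C2 = 3.
Row 3 now contains 2, leaving R3C2 = 1.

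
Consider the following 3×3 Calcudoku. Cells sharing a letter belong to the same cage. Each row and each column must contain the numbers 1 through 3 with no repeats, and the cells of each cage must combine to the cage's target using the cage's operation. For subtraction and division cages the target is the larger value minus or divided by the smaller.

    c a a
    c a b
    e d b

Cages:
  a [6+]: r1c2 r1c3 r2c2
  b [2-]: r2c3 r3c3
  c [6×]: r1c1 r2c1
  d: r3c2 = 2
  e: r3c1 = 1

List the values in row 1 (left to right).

E is a freebie; hence r3c1 = 1.
Cage d is a single given cell; hence r3c2 = 2.
Row 3 now contains 1, so r3c3 = 3.
Cage a needs sum 6, so r1c3 = 2.
Column 3 already has 3, leaving r2c3 = 1.
Row 1 already has 2; hence r1c1 = 3.
Cage a has sum 6, leaving r1c2 = 1.
Cage c's pair has product 6, so r2c1 = 2.
1 is placed in row 2, leaving r2c2 = 3.
Filled in: 3 1 2 / 2 3 1 / 1 2 3.

3 1 2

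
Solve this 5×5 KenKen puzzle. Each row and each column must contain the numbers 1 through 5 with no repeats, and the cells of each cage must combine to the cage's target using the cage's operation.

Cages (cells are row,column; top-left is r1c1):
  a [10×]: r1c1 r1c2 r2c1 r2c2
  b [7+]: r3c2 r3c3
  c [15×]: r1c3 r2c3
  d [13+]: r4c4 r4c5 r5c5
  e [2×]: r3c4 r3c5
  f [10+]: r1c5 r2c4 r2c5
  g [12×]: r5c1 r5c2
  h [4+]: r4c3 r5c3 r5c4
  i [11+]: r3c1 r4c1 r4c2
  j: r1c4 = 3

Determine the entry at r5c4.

1

J is a freebie, which forces r1c4 = 3.
The 3 cells of cage h must have sum 4; hence r4c3 = 1.
Cage h has sum 4; hence r5c3 = 2.
Cage h needs sum 4, leaving r5c4 = 1.
3 is placed in row 1, leaving r1c3 = 5.
Cage c needs two cells with product 15; hence r2c3 = 3.
3 is placed in column 3, leaving r3c3 = 4.
Column 4 already has 1, leaving r3c4 = 2.
Cage e's pair has product 2; hence r3c5 = 1.
Cage f needs sum 10, so r1c5 = 4.
Cage f has sum 10, so r2c4 = 4.
Cage f needs sum 10, leaving r2c5 = 2.
Row 3 now contains 2, so r3c2 = 3.
Column 4 now contains 4, which forces r4c4 = 5.
Row 4 now contains 5, so r4c5 = 3.
Column 2 already has 3, so r5c2 = 4.
4 is placed in column 5; hence r5c5 = 5.
Row 3 already has 3, so r3c1 = 5.
The 3 cells of cage i must have sum 11, leaving r4c1 = 4.
Column 2 now contains 4; hence r4c2 = 2.
Row 5 already has 4, so r5c1 = 3.
Cage a needs product 10, which forces r1c1 = 2.
Column 2 now contains 2, which forces r1c2 = 1.
Column 1 already has 5, which forces r2c1 = 1.
Cage a has product 10, leaving r2c2 = 5.
The full grid is 2 1 5 3 4 / 1 5 3 4 2 / 5 3 4 2 1 / 4 2 1 5 3 / 3 4 2 1 5.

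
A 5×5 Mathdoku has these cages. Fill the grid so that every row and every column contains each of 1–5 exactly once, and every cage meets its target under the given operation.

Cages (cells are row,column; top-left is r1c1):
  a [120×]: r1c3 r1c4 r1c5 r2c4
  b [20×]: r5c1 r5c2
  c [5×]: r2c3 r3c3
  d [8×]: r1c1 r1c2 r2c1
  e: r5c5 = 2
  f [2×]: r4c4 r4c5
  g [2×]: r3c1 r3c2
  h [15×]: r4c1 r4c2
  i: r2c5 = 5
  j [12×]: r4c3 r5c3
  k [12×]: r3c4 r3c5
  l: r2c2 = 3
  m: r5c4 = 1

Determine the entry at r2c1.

2

Cage l is a single given cell; hence r2c2 = 3.
Cage i is a single given cell, so r2c5 = 5.
Column 2 already has 3, which forces r4c2 = 5.
Column 2 already has 5, so r5c2 = 4.
4 is placed in row 5, which forces r5c3 = 3.
Cage m is given, so r5c4 = 1.
Cage e is a single given cell, leaving r5c5 = 2.
Row 2 already has 5, leaving r2c3 = 1.
Cage c needs two cells with product 5, so r3c3 = 5.
Row 4 already has 5, so r4c1 = 3.
3 is placed in column 3; hence r4c3 = 4.
Column 4 already has 1, leaving r4c4 = 2.
Column 5 now contains 2, leaving r4c5 = 1.
4 is placed in row 5; hence r5c1 = 5.
4 is placed in column 3, leaving r1c3 = 2.
Cage a needs product 120, which forces r1c4 = 5.
Cage a has product 120; hence r1c5 = 3.
Column 4 now contains 2, so r2c4 = 4.
Column 4 already has 4, which forces r3c4 = 3.
Column 5 already has 3; hence r3c5 = 4.
Cage d needs product 8, so r1c1 = 4.
2 is placed in row 1, which forces r1c2 = 1.
Row 2 now contains 4, leaving r2c1 = 2.
2 is placed in column 1, so r3c1 = 1.
Column 2 already has 1, which forces r3c2 = 2.
Filled in: 4 1 2 5 3 / 2 3 1 4 5 / 1 2 5 3 4 / 3 5 4 2 1 / 5 4 3 1 2.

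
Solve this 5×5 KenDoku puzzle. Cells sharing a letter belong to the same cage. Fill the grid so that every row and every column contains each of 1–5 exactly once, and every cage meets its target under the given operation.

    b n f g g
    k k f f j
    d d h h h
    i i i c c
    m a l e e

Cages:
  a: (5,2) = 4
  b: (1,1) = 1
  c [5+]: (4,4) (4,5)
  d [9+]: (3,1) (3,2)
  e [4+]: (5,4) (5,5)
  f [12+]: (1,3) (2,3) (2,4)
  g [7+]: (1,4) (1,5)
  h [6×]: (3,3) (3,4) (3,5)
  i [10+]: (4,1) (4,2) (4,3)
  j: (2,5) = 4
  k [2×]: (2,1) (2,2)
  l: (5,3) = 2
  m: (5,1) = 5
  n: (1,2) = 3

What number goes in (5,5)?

Cage b is a single given cell, which forces (1,1) = 1.
Cage n is a single given cell, so (1,2) = 3.
1 is placed in column 1, leaving (2,1) = 2.
Row 2 now contains 2, which forces (2,2) = 1.
Cage j is given, so (2,5) = 4.
M is a freebie, so (5,1) = 5.
Cage a is given, so (5,2) = 4.
Cage l is a single given cell, so (5,3) = 2.
The 3 cells of cage f must have sum 12; hence (1,3) = 4.
Column 1 already has 5, so (3,1) = 4.
Column 2 now contains 4, so (3,2) = 5.
4 is placed in column 1, which forces (4,1) = 3.
Column 2 now contains 5; hence (4,2) = 2.
Row 4 now contains 2, leaving (4,4) = 4.
Row 4 now contains 2, leaving (4,5) = 1.
Column 5 now contains 1, which forces (5,5) = 3.
3 is placed in column 5; hence (3,5) = 2.
Row 4 now contains 1; hence (4,3) = 5.
Row 5 already has 3, leaving (5,4) = 1.
Cage g needs two cells with sum 7; hence (1,4) = 2.
Column 5 already has 2; hence (1,5) = 5.
Column 3 already has 5, leaving (2,3) = 3.
Cage f needs sum 12, which forces (2,4) = 5.
Cage h has product 6, leaving (3,3) = 1.
Column 4 now contains 1; hence (3,4) = 3.
Completed grid: 1 3 4 2 5 / 2 1 3 5 4 / 4 5 1 3 2 / 3 2 5 4 1 / 5 4 2 1 3.

3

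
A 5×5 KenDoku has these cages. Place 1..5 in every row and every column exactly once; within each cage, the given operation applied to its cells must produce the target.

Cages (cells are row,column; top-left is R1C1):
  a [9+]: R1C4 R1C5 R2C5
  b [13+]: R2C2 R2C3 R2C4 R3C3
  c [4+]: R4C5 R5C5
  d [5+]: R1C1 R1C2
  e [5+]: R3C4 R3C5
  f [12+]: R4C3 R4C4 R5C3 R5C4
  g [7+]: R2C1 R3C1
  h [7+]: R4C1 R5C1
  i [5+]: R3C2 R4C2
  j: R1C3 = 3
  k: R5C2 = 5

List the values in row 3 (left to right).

2 3 5 1 4

Cage j is a single given cell, so R1C3 = 3.
K is a freebie, so R5C2 = 5.
Column 1 needs a 1, and only R1C1 is open for it.
1 is placed in row 1, which forces R1C2 = 4.
4 is placed in row 1, which forces R1C4 = 2.
Row 1 now contains 2, so R1C5 = 5.
Cage a needs sum 9; hence R2C5 = 2.
In row 3, 5 can only go at R3C3, so R3C3 = 5.
In row 2, 5 can only go at R2C1, so R2C1 = 5.
Cage g needs two cells with sum 7, so R3C1 = 2.
Row 3 already has 2, leaving R3C2 = 3.
Column 2 now contains 3, leaving R4C2 = 2.
Column 2 now contains 3, so R2C2 = 1.
Cage b needs sum 13; hence R2C3 = 4.
Cage b has sum 13, which forces R2C4 = 3.
Column 3 now contains 4, leaving R4C3 = 1.
Row 4 now contains 1, leaving R4C5 = 3.
Column 3 already has 1, leaving R5C3 = 2.
3 is placed in column 5, so R5C5 = 1.
Cage e needs two cells with sum 5, leaving R3C4 = 1.
Column 5 already has 1, which forces R3C5 = 4.
3 is placed in row 4; hence R4C1 = 4.
The 4 cells of cage f must have sum 12, which forces R4C4 = 5.
The two cells of cage h must have sum 7, leaving R5C1 = 3.
1 is placed in row 5, leaving R5C4 = 4.
Filled in: 1 4 3 2 5 / 5 1 4 3 2 / 2 3 5 1 4 / 4 2 1 5 3 / 3 5 2 4 1.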